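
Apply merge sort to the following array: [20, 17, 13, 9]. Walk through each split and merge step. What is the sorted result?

Merge sort trace:

Split: [20, 17, 13, 9] -> [20, 17] and [13, 9]
  Split: [20, 17] -> [20] and [17]
  Merge: [20] + [17] -> [17, 20]
  Split: [13, 9] -> [13] and [9]
  Merge: [13] + [9] -> [9, 13]
Merge: [17, 20] + [9, 13] -> [9, 13, 17, 20]

Final sorted array: [9, 13, 17, 20]

The merge sort proceeds by recursively splitting the array and merging sorted halves.
After all merges, the sorted array is [9, 13, 17, 20].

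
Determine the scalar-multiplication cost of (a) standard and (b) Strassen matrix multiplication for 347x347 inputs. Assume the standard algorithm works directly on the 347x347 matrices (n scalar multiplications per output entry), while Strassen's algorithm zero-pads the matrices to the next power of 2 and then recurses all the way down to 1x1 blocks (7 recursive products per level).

Matrix multiplication for 347x347 matrices:

Strassen's algorithm requires power-of-2 dimensions. Pad 347x347 to 512x512 (next power of 2).

Standard algorithm: 347^3 = 41781923 multiplications
Strassen's algorithm: 7^(log2(512)) = 7^9 = 40353607 multiplications
Savings: 41781923 - 40353607 = 1428316 multiplications

Standard: 41781923 multiplications (347^3). Strassen: 40353607 multiplications (7^9, after padding to 512x512). Strassen reduces 8 recursive multiplications to 7 at each level.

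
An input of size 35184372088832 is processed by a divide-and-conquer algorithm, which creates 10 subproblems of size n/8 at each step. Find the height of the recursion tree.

For divide and conquer with division factor 8:

Problem sizes at each level:
Level 0: 35184372088832
Level 1: 4398046511104
Level 2: 549755813888
Level 3: 68719476736
Level 4: 8589934592
Level 5: 1073741824
Level 6: 134217728
Level 7: 16777216
Level 8: 2097152
Level 9: 262144
Level 10: 32768
Level 11: 4096
Level 12: 512
Level 13: 64
Level 14: 8
Level 15: 1

The root is level 0 and the size-1 base case is level 15 (the tree spans levels 0 through 15, i.e. 16 levels counting the root), so the depth is the number of divisions: log_8(35184372088832) = 15

The recursion tree depth is log_8(35184372088832) = 15. At each level, the problem size is divided by 8, so it takes 15 divisions to reduce to a base case of size 1. The algorithm makes 10 recursive calls at each level.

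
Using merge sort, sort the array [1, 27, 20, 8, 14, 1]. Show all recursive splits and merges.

Merge sort trace:

Split: [1, 27, 20, 8, 14, 1] -> [1, 27, 20] and [8, 14, 1]
  Split: [1, 27, 20] -> [1] and [27, 20]
    Split: [27, 20] -> [27] and [20]
    Merge: [27] + [20] -> [20, 27]
  Merge: [1] + [20, 27] -> [1, 20, 27]
  Split: [8, 14, 1] -> [8] and [14, 1]
    Split: [14, 1] -> [14] and [1]
    Merge: [14] + [1] -> [1, 14]
  Merge: [8] + [1, 14] -> [1, 8, 14]
Merge: [1, 20, 27] + [1, 8, 14] -> [1, 1, 8, 14, 20, 27]

Final sorted array: [1, 1, 8, 14, 20, 27]

The merge sort proceeds by recursively splitting the array and merging sorted halves.
After all merges, the sorted array is [1, 1, 8, 14, 20, 27].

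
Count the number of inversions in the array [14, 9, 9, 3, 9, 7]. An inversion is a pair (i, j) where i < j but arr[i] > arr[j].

Finding inversions in [14, 9, 9, 3, 9, 7]:

(0, 1): arr[0]=14 > arr[1]=9
(0, 2): arr[0]=14 > arr[2]=9
(0, 3): arr[0]=14 > arr[3]=3
(0, 4): arr[0]=14 > arr[4]=9
(0, 5): arr[0]=14 > arr[5]=7
(1, 3): arr[1]=9 > arr[3]=3
(1, 5): arr[1]=9 > arr[5]=7
(2, 3): arr[2]=9 > arr[3]=3
(2, 5): arr[2]=9 > arr[5]=7
(4, 5): arr[4]=9 > arr[5]=7

Total inversions: 10

The array has 10 inversion(s): (0,1), (0,2), (0,3), (0,4), (0,5), (1,3), (1,5), (2,3), (2,5), (4,5). Each pair (i,j) satisfies i < j and arr[i] > arr[j].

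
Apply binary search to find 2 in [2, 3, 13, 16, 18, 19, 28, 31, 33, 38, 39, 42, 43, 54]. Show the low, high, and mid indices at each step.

Binary search for 2 in [2, 3, 13, 16, 18, 19, 28, 31, 33, 38, 39, 42, 43, 54]:

lo=0, hi=13, mid=6, arr[mid]=28 -> 28 > 2, search left half
lo=0, hi=5, mid=2, arr[mid]=13 -> 13 > 2, search left half
lo=0, hi=1, mid=0, arr[mid]=2 -> Found target at index 0!

Binary search finds 2 at index 0 after 3 comparisons. The search repeatedly halves the search space by comparing with the middle element.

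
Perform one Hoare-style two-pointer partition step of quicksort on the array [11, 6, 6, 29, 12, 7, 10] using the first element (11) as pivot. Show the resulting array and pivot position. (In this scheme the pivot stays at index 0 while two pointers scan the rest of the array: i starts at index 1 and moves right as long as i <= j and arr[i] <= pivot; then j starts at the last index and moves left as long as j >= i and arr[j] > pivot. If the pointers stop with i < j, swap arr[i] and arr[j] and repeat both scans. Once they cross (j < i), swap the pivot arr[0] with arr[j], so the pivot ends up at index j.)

Hoare-style two-pointer partition with pivot = 11:

Initial array: [11, 6, 6, 29, 12, 7, 10]

Pointers start at i = 1, j = 6.
i stops at index 3 (arr[3]=29 > 11), j stops at index 6 (arr[6]=10 <= 11): swap arr[3] and arr[6], array becomes [11, 6, 6, 10, 12, 7, 29]
i stops at index 4 (arr[4]=12 > 11), j stops at index 5 (arr[5]=7 <= 11): swap arr[4] and arr[5], array becomes [11, 6, 6, 10, 7, 12, 29]
i ends at 5, j ends at 4: the pointers have crossed (j < i), so scanning stops.

Swap pivot arr[0] with arr[4] to place pivot at position 4: [7, 6, 6, 10, 11, 12, 29]
Pivot position: 4

After partitioning with pivot 11, the array becomes [7, 6, 6, 10, 11, 12, 29]. The pivot is placed at index 4. All elements to the left of the pivot are <= 11, and all elements to the right are > 11.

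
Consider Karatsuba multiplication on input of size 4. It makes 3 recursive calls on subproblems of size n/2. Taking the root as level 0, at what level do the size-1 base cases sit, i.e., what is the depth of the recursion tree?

For divide and conquer with division factor 2:

Problem sizes at each level:
Level 0: 4
Level 1: 2
Level 2: 1

The root is level 0 and the size-1 base case is level 2 (the tree spans levels 0 through 2, i.e. 3 levels counting the root), so the depth is the number of divisions: log_2(4) = 2

The recursion tree depth is log_2(4) = 2. At each level, the problem size is divided by 2, so it takes 2 divisions to reduce to a base case of size 1. The algorithm makes 3 recursive calls at each level.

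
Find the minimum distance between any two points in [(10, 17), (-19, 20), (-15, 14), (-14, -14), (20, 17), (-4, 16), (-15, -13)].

Computing all pairwise distances among 7 points:

d((10, 17), (-19, 20)) = 29.1548
d((10, 17), (-15, 14)) = 25.1794
d((10, 17), (-14, -14)) = 39.2046
d((10, 17), (20, 17)) = 10.0
d((10, 17), (-4, 16)) = 14.0357
d((10, 17), (-15, -13)) = 39.0512
d((-19, 20), (-15, 14)) = 7.2111
d((-19, 20), (-14, -14)) = 34.3657
d((-19, 20), (20, 17)) = 39.1152
d((-19, 20), (-4, 16)) = 15.5242
d((-19, 20), (-15, -13)) = 33.2415
d((-15, 14), (-14, -14)) = 28.0179
d((-15, 14), (20, 17)) = 35.1283
d((-15, 14), (-4, 16)) = 11.1803
d((-15, 14), (-15, -13)) = 27.0
d((-14, -14), (20, 17)) = 46.0109
d((-14, -14), (-4, 16)) = 31.6228
d((-14, -14), (-15, -13)) = 1.4142 <-- minimum
d((20, 17), (-4, 16)) = 24.0208
d((20, 17), (-15, -13)) = 46.0977
d((-4, 16), (-15, -13)) = 31.0161

Closest pair: (-14, -14) and (-15, -13) with distance 1.4142

The closest pair is (-14, -14) and (-15, -13) with Euclidean distance 1.4142. For 7 points, brute-force pairwise comparison is shown above. For large n, the divide-and-conquer algorithm (sort by x, recurse on halves, check the dividing strip) achieves O(n log n).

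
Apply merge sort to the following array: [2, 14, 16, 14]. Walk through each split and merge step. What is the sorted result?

Merge sort trace:

Split: [2, 14, 16, 14] -> [2, 14] and [16, 14]
  Split: [2, 14] -> [2] and [14]
  Merge: [2] + [14] -> [2, 14]
  Split: [16, 14] -> [16] and [14]
  Merge: [16] + [14] -> [14, 16]
Merge: [2, 14] + [14, 16] -> [2, 14, 14, 16]

Final sorted array: [2, 14, 14, 16]

The merge sort proceeds by recursively splitting the array and merging sorted halves.
After all merges, the sorted array is [2, 14, 14, 16].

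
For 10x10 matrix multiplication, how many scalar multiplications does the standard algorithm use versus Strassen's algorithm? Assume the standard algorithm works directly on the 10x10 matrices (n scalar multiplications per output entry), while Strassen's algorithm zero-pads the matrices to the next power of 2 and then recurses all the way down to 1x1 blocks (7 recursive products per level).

Matrix multiplication for 10x10 matrices:

Strassen's algorithm requires power-of-2 dimensions. Pad 10x10 to 16x16 (next power of 2).

Standard algorithm: 10^3 = 1000 multiplications
Strassen's algorithm: 7^(log2(16)) = 7^4 = 2401 multiplications
Difference: 1000 - 2401 = -1401 (Strassen uses MORE here due to padding overhead — for small or just-over-power-of-2 n, padding can outweigh the per-level savings)

Standard: 1000 multiplications (10^3). Strassen: 2401 multiplications (7^4, after padding to 16x16). Strassen reduces 8 recursive multiplications to 7 at each level.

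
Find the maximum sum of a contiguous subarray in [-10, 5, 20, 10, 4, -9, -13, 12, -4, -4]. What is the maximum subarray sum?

Using Kadane's algorithm on [-10, 5, 20, 10, 4, -9, -13, 12, -4, -4]:

Scanning through the array:
Position 1 (value 5): max_ending_here = 5, max_so_far = 5
Position 2 (value 20): max_ending_here = 25, max_so_far = 25
Position 3 (value 10): max_ending_here = 35, max_so_far = 35
Position 4 (value 4): max_ending_here = 39, max_so_far = 39
Position 5 (value -9): max_ending_here = 30, max_so_far = 39
Position 6 (value -13): max_ending_here = 17, max_so_far = 39
Position 7 (value 12): max_ending_here = 29, max_so_far = 39
Position 8 (value -4): max_ending_here = 25, max_so_far = 39
Position 9 (value -4): max_ending_here = 21, max_so_far = 39

Maximum subarray: [5, 20, 10, 4]
Maximum sum: 39

The maximum subarray is [5, 20, 10, 4] with sum 39. This subarray runs from index 1 to index 4.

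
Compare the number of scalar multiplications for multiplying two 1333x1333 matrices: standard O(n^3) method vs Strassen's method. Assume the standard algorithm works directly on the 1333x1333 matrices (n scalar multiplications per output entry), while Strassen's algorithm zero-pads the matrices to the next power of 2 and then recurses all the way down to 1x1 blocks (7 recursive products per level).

Matrix multiplication for 1333x1333 matrices:

Strassen's algorithm requires power-of-2 dimensions. Pad 1333x1333 to 2048x2048 (next power of 2).

Standard algorithm: 1333^3 = 2368593037 multiplications
Strassen's algorithm: 7^(log2(2048)) = 7^11 = 1977326743 multiplications
Savings: 2368593037 - 1977326743 = 391266294 multiplications

Standard: 2368593037 multiplications (1333^3). Strassen: 1977326743 multiplications (7^11, after padding to 2048x2048). Strassen reduces 8 recursive multiplications to 7 at each level.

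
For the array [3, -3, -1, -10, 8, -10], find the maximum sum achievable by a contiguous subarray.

Using Kadane's algorithm on [3, -3, -1, -10, 8, -10]:

Scanning through the array:
Position 1 (value -3): max_ending_here = 0, max_so_far = 3
Position 2 (value -1): max_ending_here = -1, max_so_far = 3
Position 3 (value -10): max_ending_here = -10, max_so_far = 3
Position 4 (value 8): max_ending_here = 8, max_so_far = 8
Position 5 (value -10): max_ending_here = -2, max_so_far = 8

Maximum subarray: [8]
Maximum sum: 8

The maximum subarray is [8] with sum 8. This subarray runs from index 4 to index 4.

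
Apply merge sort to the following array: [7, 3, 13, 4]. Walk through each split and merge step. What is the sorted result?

Merge sort trace:

Split: [7, 3, 13, 4] -> [7, 3] and [13, 4]
  Split: [7, 3] -> [7] and [3]
  Merge: [7] + [3] -> [3, 7]
  Split: [13, 4] -> [13] and [4]
  Merge: [13] + [4] -> [4, 13]
Merge: [3, 7] + [4, 13] -> [3, 4, 7, 13]

Final sorted array: [3, 4, 7, 13]

The merge sort proceeds by recursively splitting the array and merging sorted halves.
After all merges, the sorted array is [3, 4, 7, 13].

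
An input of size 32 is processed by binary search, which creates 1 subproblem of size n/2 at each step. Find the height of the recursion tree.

For divide and conquer with division factor 2:

Problem sizes at each level:
Level 0: 32
Level 1: 16
Level 2: 8
Level 3: 4
Level 4: 2
Level 5: 1

The root is level 0 and the size-1 base case is level 5 (the tree spans levels 0 through 5, i.e. 6 levels counting the root), so the depth is the number of divisions: log_2(32) = 5

The recursion tree depth is log_2(32) = 5. At each level, the problem size is divided by 2, so it takes 5 divisions to reduce to a base case of size 1. The algorithm makes 1 recursive call at each level.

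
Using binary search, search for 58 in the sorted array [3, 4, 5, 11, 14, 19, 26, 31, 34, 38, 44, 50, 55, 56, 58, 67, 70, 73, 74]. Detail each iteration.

Binary search for 58 in [3, 4, 5, 11, 14, 19, 26, 31, 34, 38, 44, 50, 55, 56, 58, 67, 70, 73, 74]:

lo=0, hi=18, mid=9, arr[mid]=38 -> 38 < 58, search right half
lo=10, hi=18, mid=14, arr[mid]=58 -> Found target at index 14!

Binary search finds 58 at index 14 after 2 comparisons. The search repeatedly halves the search space by comparing with the middle element.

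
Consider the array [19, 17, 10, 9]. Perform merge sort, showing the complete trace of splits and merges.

Merge sort trace:

Split: [19, 17, 10, 9] -> [19, 17] and [10, 9]
  Split: [19, 17] -> [19] and [17]
  Merge: [19] + [17] -> [17, 19]
  Split: [10, 9] -> [10] and [9]
  Merge: [10] + [9] -> [9, 10]
Merge: [17, 19] + [9, 10] -> [9, 10, 17, 19]

Final sorted array: [9, 10, 17, 19]

The merge sort proceeds by recursively splitting the array and merging sorted halves.
After all merges, the sorted array is [9, 10, 17, 19].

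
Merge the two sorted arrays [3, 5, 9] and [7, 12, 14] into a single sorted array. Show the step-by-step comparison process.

Merging process:

Compare 3 vs 7: take 3 from left. Merged: [3]
Compare 5 vs 7: take 5 from left. Merged: [3, 5]
Compare 9 vs 7: take 7 from right. Merged: [3, 5, 7]
Compare 9 vs 12: take 9 from left. Merged: [3, 5, 7, 9]
Append remaining from right: [12, 14]. Merged: [3, 5, 7, 9, 12, 14]

Final merged array: [3, 5, 7, 9, 12, 14]
Total comparisons: 4

The merged array is [3, 5, 7, 9, 12, 14], requiring 4 comparisons. The merge step runs in O(n) time where n is the total number of elements.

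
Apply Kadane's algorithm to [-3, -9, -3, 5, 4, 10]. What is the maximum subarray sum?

Using Kadane's algorithm on [-3, -9, -3, 5, 4, 10]:

Scanning through the array:
Position 1 (value -9): max_ending_here = -9, max_so_far = -3
Position 2 (value -3): max_ending_here = -3, max_so_far = -3
Position 3 (value 5): max_ending_here = 5, max_so_far = 5
Position 4 (value 4): max_ending_here = 9, max_so_far = 9
Position 5 (value 10): max_ending_here = 19, max_so_far = 19

Maximum subarray: [5, 4, 10]
Maximum sum: 19

The maximum subarray is [5, 4, 10] with sum 19. This subarray runs from index 3 to index 5.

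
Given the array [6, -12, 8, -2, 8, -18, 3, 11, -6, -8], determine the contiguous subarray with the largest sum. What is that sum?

Using Kadane's algorithm on [6, -12, 8, -2, 8, -18, 3, 11, -6, -8]:

Scanning through the array:
Position 1 (value -12): max_ending_here = -6, max_so_far = 6
Position 2 (value 8): max_ending_here = 8, max_so_far = 8
Position 3 (value -2): max_ending_here = 6, max_so_far = 8
Position 4 (value 8): max_ending_here = 14, max_so_far = 14
Position 5 (value -18): max_ending_here = -4, max_so_far = 14
Position 6 (value 3): max_ending_here = 3, max_so_far = 14
Position 7 (value 11): max_ending_here = 14, max_so_far = 14
Position 8 (value -6): max_ending_here = 8, max_so_far = 14
Position 9 (value -8): max_ending_here = 0, max_so_far = 14

Maximum subarray: [8, -2, 8]
Maximum sum: 14

The maximum subarray is [8, -2, 8] with sum 14. This subarray runs from index 2 to index 4.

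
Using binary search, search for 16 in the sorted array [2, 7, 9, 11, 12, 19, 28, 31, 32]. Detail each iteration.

Binary search for 16 in [2, 7, 9, 11, 12, 19, 28, 31, 32]:

lo=0, hi=8, mid=4, arr[mid]=12 -> 12 < 16, search right half
lo=5, hi=8, mid=6, arr[mid]=28 -> 28 > 16, search left half
lo=5, hi=5, mid=5, arr[mid]=19 -> 19 > 16, search left half
lo=5 > hi=4, target 16 not found

Binary search determines that 16 is not in the array after 3 comparisons. The search space was exhausted without finding the target.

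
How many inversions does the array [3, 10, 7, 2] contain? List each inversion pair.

Finding inversions in [3, 10, 7, 2]:

(0, 3): arr[0]=3 > arr[3]=2
(1, 2): arr[1]=10 > arr[2]=7
(1, 3): arr[1]=10 > arr[3]=2
(2, 3): arr[2]=7 > arr[3]=2

Total inversions: 4

The array has 4 inversion(s): (0,3), (1,2), (1,3), (2,3). Each pair (i,j) satisfies i < j and arr[i] > arr[j].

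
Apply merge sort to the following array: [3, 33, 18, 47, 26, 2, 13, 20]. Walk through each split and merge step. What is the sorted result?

Merge sort trace:

Split: [3, 33, 18, 47, 26, 2, 13, 20] -> [3, 33, 18, 47] and [26, 2, 13, 20]
  Split: [3, 33, 18, 47] -> [3, 33] and [18, 47]
    Split: [3, 33] -> [3] and [33]
    Merge: [3] + [33] -> [3, 33]
    Split: [18, 47] -> [18] and [47]
    Merge: [18] + [47] -> [18, 47]
  Merge: [3, 33] + [18, 47] -> [3, 18, 33, 47]
  Split: [26, 2, 13, 20] -> [26, 2] and [13, 20]
    Split: [26, 2] -> [26] and [2]
    Merge: [26] + [2] -> [2, 26]
    Split: [13, 20] -> [13] and [20]
    Merge: [13] + [20] -> [13, 20]
  Merge: [2, 26] + [13, 20] -> [2, 13, 20, 26]
Merge: [3, 18, 33, 47] + [2, 13, 20, 26] -> [2, 3, 13, 18, 20, 26, 33, 47]

Final sorted array: [2, 3, 13, 18, 20, 26, 33, 47]

The merge sort proceeds by recursively splitting the array and merging sorted halves.
After all merges, the sorted array is [2, 3, 13, 18, 20, 26, 33, 47].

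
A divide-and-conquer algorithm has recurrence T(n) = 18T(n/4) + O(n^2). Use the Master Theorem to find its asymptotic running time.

Master Theorem for T(n) = 18T(n/4) + O(n^2):

a = 18, b = 4, c = 2
log_b(a) = log_4(18) = 2.0850

Case 1: c = 2 < log_4(18) = 2.0850
T(n) = O(n^(log_4 18))

For T(n) = 18T(n/4) + O(n^2): log_4(18) = 2.0850. This is Case 1 of the Master Theorem (c < log_b(a), work dominated by leaves), giving O(n^(log_4 18)).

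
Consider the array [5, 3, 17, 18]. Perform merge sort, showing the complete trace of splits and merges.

Merge sort trace:

Split: [5, 3, 17, 18] -> [5, 3] and [17, 18]
  Split: [5, 3] -> [5] and [3]
  Merge: [5] + [3] -> [3, 5]
  Split: [17, 18] -> [17] and [18]
  Merge: [17] + [18] -> [17, 18]
Merge: [3, 5] + [17, 18] -> [3, 5, 17, 18]

Final sorted array: [3, 5, 17, 18]

The merge sort proceeds by recursively splitting the array and merging sorted halves.
After all merges, the sorted array is [3, 5, 17, 18].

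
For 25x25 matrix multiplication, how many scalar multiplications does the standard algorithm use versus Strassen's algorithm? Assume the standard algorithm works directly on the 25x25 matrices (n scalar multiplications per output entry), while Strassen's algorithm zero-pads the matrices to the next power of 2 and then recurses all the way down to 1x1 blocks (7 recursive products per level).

Matrix multiplication for 25x25 matrices:

Strassen's algorithm requires power-of-2 dimensions. Pad 25x25 to 32x32 (next power of 2).

Standard algorithm: 25^3 = 15625 multiplications
Strassen's algorithm: 7^(log2(32)) = 7^5 = 16807 multiplications
Difference: 15625 - 16807 = -1182 (Strassen uses MORE here due to padding overhead — for small or just-over-power-of-2 n, padding can outweigh the per-level savings)

Standard: 15625 multiplications (25^3). Strassen: 16807 multiplications (7^5, after padding to 32x32). Strassen reduces 8 recursive multiplications to 7 at each level.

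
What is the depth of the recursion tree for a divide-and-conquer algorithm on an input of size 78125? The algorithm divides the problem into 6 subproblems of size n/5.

For divide and conquer with division factor 5:

Problem sizes at each level:
Level 0: 78125
Level 1: 15625
Level 2: 3125
Level 3: 625
Level 4: 125
Level 5: 25
Level 6: 5
Level 7: 1

The root is level 0 and the size-1 base case is level 7 (the tree spans levels 0 through 7, i.e. 8 levels counting the root), so the depth is the number of divisions: log_5(78125) = 7

The recursion tree depth is log_5(78125) = 7. At each level, the problem size is divided by 5, so it takes 7 divisions to reduce to a base case of size 1. The algorithm makes 6 recursive calls at each level.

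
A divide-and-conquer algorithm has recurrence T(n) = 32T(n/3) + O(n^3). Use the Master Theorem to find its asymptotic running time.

Master Theorem for T(n) = 32T(n/3) + O(n^3):

a = 32, b = 3, c = 3
log_b(a) = log_3(32) = 3.1546

Case 1: c = 3 < log_3(32) = 3.1546
T(n) = O(n^(log_3 32))

For T(n) = 32T(n/3) + O(n^3): log_3(32) = 3.1546. This is Case 1 of the Master Theorem (c < log_b(a), work dominated by leaves), giving O(n^(log_3 32)).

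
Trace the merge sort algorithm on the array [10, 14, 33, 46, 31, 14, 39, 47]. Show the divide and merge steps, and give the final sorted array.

Merge sort trace:

Split: [10, 14, 33, 46, 31, 14, 39, 47] -> [10, 14, 33, 46] and [31, 14, 39, 47]
  Split: [10, 14, 33, 46] -> [10, 14] and [33, 46]
    Split: [10, 14] -> [10] and [14]
    Merge: [10] + [14] -> [10, 14]
    Split: [33, 46] -> [33] and [46]
    Merge: [33] + [46] -> [33, 46]
  Merge: [10, 14] + [33, 46] -> [10, 14, 33, 46]
  Split: [31, 14, 39, 47] -> [31, 14] and [39, 47]
    Split: [31, 14] -> [31] and [14]
    Merge: [31] + [14] -> [14, 31]
    Split: [39, 47] -> [39] and [47]
    Merge: [39] + [47] -> [39, 47]
  Merge: [14, 31] + [39, 47] -> [14, 31, 39, 47]
Merge: [10, 14, 33, 46] + [14, 31, 39, 47] -> [10, 14, 14, 31, 33, 39, 46, 47]

Final sorted array: [10, 14, 14, 31, 33, 39, 46, 47]

The merge sort proceeds by recursively splitting the array and merging sorted halves.
After all merges, the sorted array is [10, 14, 14, 31, 33, 39, 46, 47].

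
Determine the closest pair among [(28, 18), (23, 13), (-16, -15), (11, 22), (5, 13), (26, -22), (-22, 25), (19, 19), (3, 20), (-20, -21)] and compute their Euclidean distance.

Computing all pairwise distances among 10 points:

d((28, 18), (23, 13)) = 7.0711 <-- minimum
d((28, 18), (-16, -15)) = 55.0
d((28, 18), (11, 22)) = 17.4642
d((28, 18), (5, 13)) = 23.5372
d((28, 18), (26, -22)) = 40.05
d((28, 18), (-22, 25)) = 50.4876
d((28, 18), (19, 19)) = 9.0554
d((28, 18), (3, 20)) = 25.0799
d((28, 18), (-20, -21)) = 61.8466
d((23, 13), (-16, -15)) = 48.0104
d((23, 13), (11, 22)) = 15.0
d((23, 13), (5, 13)) = 18.0
d((23, 13), (26, -22)) = 35.1283
d((23, 13), (-22, 25)) = 46.5725
d((23, 13), (19, 19)) = 7.2111
d((23, 13), (3, 20)) = 21.1896
d((23, 13), (-20, -21)) = 54.8179
d((-16, -15), (11, 22)) = 45.8039
d((-16, -15), (5, 13)) = 35.0
d((-16, -15), (26, -22)) = 42.5793
d((-16, -15), (-22, 25)) = 40.4475
d((-16, -15), (19, 19)) = 48.7955
d((-16, -15), (3, 20)) = 39.8246
d((-16, -15), (-20, -21)) = 7.2111
d((11, 22), (5, 13)) = 10.8167
d((11, 22), (26, -22)) = 46.4866
d((11, 22), (-22, 25)) = 33.1361
d((11, 22), (19, 19)) = 8.544
d((11, 22), (3, 20)) = 8.2462
d((11, 22), (-20, -21)) = 53.0094
d((5, 13), (26, -22)) = 40.8167
d((5, 13), (-22, 25)) = 29.5466
d((5, 13), (19, 19)) = 15.2315
d((5, 13), (3, 20)) = 7.2801
d((5, 13), (-20, -21)) = 42.2019
d((26, -22), (-22, 25)) = 67.1789
d((26, -22), (19, 19)) = 41.5933
d((26, -22), (3, 20)) = 47.8853
d((26, -22), (-20, -21)) = 46.0109
d((-22, 25), (19, 19)) = 41.4367
d((-22, 25), (3, 20)) = 25.4951
d((-22, 25), (-20, -21)) = 46.0435
d((19, 19), (3, 20)) = 16.0312
d((19, 19), (-20, -21)) = 55.8659
d((3, 20), (-20, -21)) = 47.0106

Closest pair: (28, 18) and (23, 13) with distance 7.0711

The closest pair is (28, 18) and (23, 13) with Euclidean distance 7.0711. For 10 points, brute-force pairwise comparison is shown above. For large n, the divide-and-conquer algorithm (sort by x, recurse on halves, check the dividing strip) achieves O(n log n).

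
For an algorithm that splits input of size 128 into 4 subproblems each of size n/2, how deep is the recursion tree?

For divide and conquer with division factor 2:

Problem sizes at each level:
Level 0: 128
Level 1: 64
Level 2: 32
Level 3: 16
Level 4: 8
Level 5: 4
Level 6: 2
Level 7: 1

The root is level 0 and the size-1 base case is level 7 (the tree spans levels 0 through 7, i.e. 8 levels counting the root), so the depth is the number of divisions: log_2(128) = 7

The recursion tree depth is log_2(128) = 7. At each level, the problem size is divided by 2, so it takes 7 divisions to reduce to a base case of size 1. The algorithm makes 4 recursive calls at each level.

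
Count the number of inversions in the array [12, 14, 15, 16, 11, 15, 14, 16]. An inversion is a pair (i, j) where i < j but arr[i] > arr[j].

Finding inversions in [12, 14, 15, 16, 11, 15, 14, 16]:

(0, 4): arr[0]=12 > arr[4]=11
(1, 4): arr[1]=14 > arr[4]=11
(2, 4): arr[2]=15 > arr[4]=11
(2, 6): arr[2]=15 > arr[6]=14
(3, 4): arr[3]=16 > arr[4]=11
(3, 5): arr[3]=16 > arr[5]=15
(3, 6): arr[3]=16 > arr[6]=14
(5, 6): arr[5]=15 > arr[6]=14

Total inversions: 8

The array has 8 inversion(s): (0,4), (1,4), (2,4), (2,6), (3,4), (3,5), (3,6), (5,6). Each pair (i,j) satisfies i < j and arr[i] > arr[j].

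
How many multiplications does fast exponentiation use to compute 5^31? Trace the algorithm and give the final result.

Computing 5^31 by squaring (build up from 5^1; each line after the first costs one multiplication):

5^1 = 5
5^2 = (5^1)^2 = 5^2 = 25
5^3 = 5 * 5^2 = 5 * 25 = 125
5^6 = (5^3)^2 = 125^2 = 15625
5^7 = 5 * 5^6 = 5 * 15625 = 78125
5^14 = (5^7)^2 = 78125^2 = 6103515625
5^15 = 5 * 5^14 = 5 * 6103515625 = 30517578125
5^30 = (5^15)^2 = 30517578125^2 = 931322574615478515625
5^31 = 5 * 5^30 = 5 * 931322574615478515625 = 4656612873077392578125

Result: 4656612873077392578125
Multiplications needed: 8 (8 lines after 5^1)

5^31 = 4656612873077392578125. Using exponentiation by squaring, this requires 8 multiplications. The key idea: if the exponent is even, square the half-power; if odd, multiply by the base once.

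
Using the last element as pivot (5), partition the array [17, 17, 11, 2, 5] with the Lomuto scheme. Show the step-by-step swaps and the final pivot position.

Lomuto partition with pivot = 5:

Initial array: [17, 17, 11, 2, 5]

arr[0]=17 > 5: no swap
arr[1]=17 > 5: no swap
arr[2]=11 > 5: no swap
arr[3]=2 <= 5: swap with position 0, array becomes [2, 17, 11, 17, 5]

Place pivot at position 1: [2, 5, 11, 17, 17]
Pivot position: 1

After partitioning with pivot 5, the array becomes [2, 5, 11, 17, 17]. The pivot is placed at index 1. All elements to the left of the pivot are <= 5, and all elements to the right are > 5.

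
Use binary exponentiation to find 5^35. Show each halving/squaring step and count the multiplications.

Computing 5^35 by squaring (build up from 5^1; each line after the first costs one multiplication):

5^1 = 5
5^2 = (5^1)^2 = 5^2 = 25
5^4 = (5^2)^2 = 25^2 = 625
5^8 = (5^4)^2 = 625^2 = 390625
5^16 = (5^8)^2 = 390625^2 = 152587890625
5^17 = 5 * 5^16 = 5 * 152587890625 = 762939453125
5^34 = (5^17)^2 = 762939453125^2 = 582076609134674072265625
5^35 = 5 * 5^34 = 5 * 582076609134674072265625 = 2910383045673370361328125

Result: 2910383045673370361328125
Multiplications needed: 7 (7 lines after 5^1)

5^35 = 2910383045673370361328125. Using exponentiation by squaring, this requires 7 multiplications. The key idea: if the exponent is even, square the half-power; if odd, multiply by the base once.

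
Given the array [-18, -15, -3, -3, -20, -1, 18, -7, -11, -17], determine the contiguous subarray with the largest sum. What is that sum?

Using Kadane's algorithm on [-18, -15, -3, -3, -20, -1, 18, -7, -11, -17]:

Scanning through the array:
Position 1 (value -15): max_ending_here = -15, max_so_far = -15
Position 2 (value -3): max_ending_here = -3, max_so_far = -3
Position 3 (value -3): max_ending_here = -3, max_so_far = -3
Position 4 (value -20): max_ending_here = -20, max_so_far = -3
Position 5 (value -1): max_ending_here = -1, max_so_far = -1
Position 6 (value 18): max_ending_here = 18, max_so_far = 18
Position 7 (value -7): max_ending_here = 11, max_so_far = 18
Position 8 (value -11): max_ending_here = 0, max_so_far = 18
Position 9 (value -17): max_ending_here = -17, max_so_far = 18

Maximum subarray: [18]
Maximum sum: 18

The maximum subarray is [18] with sum 18. This subarray runs from index 6 to index 6.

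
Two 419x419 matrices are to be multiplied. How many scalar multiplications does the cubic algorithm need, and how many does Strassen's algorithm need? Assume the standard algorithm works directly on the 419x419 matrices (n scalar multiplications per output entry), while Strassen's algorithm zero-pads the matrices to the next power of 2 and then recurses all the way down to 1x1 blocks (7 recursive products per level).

Matrix multiplication for 419x419 matrices:

Strassen's algorithm requires power-of-2 dimensions. Pad 419x419 to 512x512 (next power of 2).

Standard algorithm: 419^3 = 73560059 multiplications
Strassen's algorithm: 7^(log2(512)) = 7^9 = 40353607 multiplications
Savings: 73560059 - 40353607 = 33206452 multiplications

Standard: 73560059 multiplications (419^3). Strassen: 40353607 multiplications (7^9, after padding to 512x512). Strassen reduces 8 recursive multiplications to 7 at each level.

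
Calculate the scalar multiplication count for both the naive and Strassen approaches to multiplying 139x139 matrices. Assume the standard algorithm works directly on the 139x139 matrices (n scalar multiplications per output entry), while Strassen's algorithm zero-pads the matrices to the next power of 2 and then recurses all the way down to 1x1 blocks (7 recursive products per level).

Matrix multiplication for 139x139 matrices:

Strassen's algorithm requires power-of-2 dimensions. Pad 139x139 to 256x256 (next power of 2).

Standard algorithm: 139^3 = 2685619 multiplications
Strassen's algorithm: 7^(log2(256)) = 7^8 = 5764801 multiplications
Difference: 2685619 - 5764801 = -3079182 (Strassen uses MORE here due to padding overhead — for small or just-over-power-of-2 n, padding can outweigh the per-level savings)

Standard: 2685619 multiplications (139^3). Strassen: 5764801 multiplications (7^8, after padding to 256x256). Strassen reduces 8 recursive multiplications to 7 at each level.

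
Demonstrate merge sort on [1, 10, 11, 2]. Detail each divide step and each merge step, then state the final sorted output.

Merge sort trace:

Split: [1, 10, 11, 2] -> [1, 10] and [11, 2]
  Split: [1, 10] -> [1] and [10]
  Merge: [1] + [10] -> [1, 10]
  Split: [11, 2] -> [11] and [2]
  Merge: [11] + [2] -> [2, 11]
Merge: [1, 10] + [2, 11] -> [1, 2, 10, 11]

Final sorted array: [1, 2, 10, 11]

The merge sort proceeds by recursively splitting the array and merging sorted halves.
After all merges, the sorted array is [1, 2, 10, 11].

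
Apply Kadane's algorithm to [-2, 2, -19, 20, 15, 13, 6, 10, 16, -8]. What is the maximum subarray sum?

Using Kadane's algorithm on [-2, 2, -19, 20, 15, 13, 6, 10, 16, -8]:

Scanning through the array:
Position 1 (value 2): max_ending_here = 2, max_so_far = 2
Position 2 (value -19): max_ending_here = -17, max_so_far = 2
Position 3 (value 20): max_ending_here = 20, max_so_far = 20
Position 4 (value 15): max_ending_here = 35, max_so_far = 35
Position 5 (value 13): max_ending_here = 48, max_so_far = 48
Position 6 (value 6): max_ending_here = 54, max_so_far = 54
Position 7 (value 10): max_ending_here = 64, max_so_far = 64
Position 8 (value 16): max_ending_here = 80, max_so_far = 80
Position 9 (value -8): max_ending_here = 72, max_so_far = 80

Maximum subarray: [20, 15, 13, 6, 10, 16]
Maximum sum: 80

The maximum subarray is [20, 15, 13, 6, 10, 16] with sum 80. This subarray runs from index 3 to index 8.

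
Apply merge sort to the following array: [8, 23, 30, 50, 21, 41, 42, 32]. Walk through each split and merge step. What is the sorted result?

Merge sort trace:

Split: [8, 23, 30, 50, 21, 41, 42, 32] -> [8, 23, 30, 50] and [21, 41, 42, 32]
  Split: [8, 23, 30, 50] -> [8, 23] and [30, 50]
    Split: [8, 23] -> [8] and [23]
    Merge: [8] + [23] -> [8, 23]
    Split: [30, 50] -> [30] and [50]
    Merge: [30] + [50] -> [30, 50]
  Merge: [8, 23] + [30, 50] -> [8, 23, 30, 50]
  Split: [21, 41, 42, 32] -> [21, 41] and [42, 32]
    Split: [21, 41] -> [21] and [41]
    Merge: [21] + [41] -> [21, 41]
    Split: [42, 32] -> [42] and [32]
    Merge: [42] + [32] -> [32, 42]
  Merge: [21, 41] + [32, 42] -> [21, 32, 41, 42]
Merge: [8, 23, 30, 50] + [21, 32, 41, 42] -> [8, 21, 23, 30, 32, 41, 42, 50]

Final sorted array: [8, 21, 23, 30, 32, 41, 42, 50]

The merge sort proceeds by recursively splitting the array and merging sorted halves.
After all merges, the sorted array is [8, 21, 23, 30, 32, 41, 42, 50].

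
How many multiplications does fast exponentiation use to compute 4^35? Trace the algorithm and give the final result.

Computing 4^35 by squaring (build up from 4^1; each line after the first costs one multiplication):

4^1 = 4
4^2 = (4^1)^2 = 4^2 = 16
4^4 = (4^2)^2 = 16^2 = 256
4^8 = (4^4)^2 = 256^2 = 65536
4^16 = (4^8)^2 = 65536^2 = 4294967296
4^17 = 4 * 4^16 = 4 * 4294967296 = 17179869184
4^34 = (4^17)^2 = 17179869184^2 = 295147905179352825856
4^35 = 4 * 4^34 = 4 * 295147905179352825856 = 1180591620717411303424

Result: 1180591620717411303424
Multiplications needed: 7 (7 lines after 4^1)

4^35 = 1180591620717411303424. Using exponentiation by squaring, this requires 7 multiplications. The key idea: if the exponent is even, square the half-power; if odd, multiply by the base once.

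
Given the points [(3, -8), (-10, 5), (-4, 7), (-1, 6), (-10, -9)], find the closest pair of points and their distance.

Computing all pairwise distances among 5 points:

d((3, -8), (-10, 5)) = 18.3848
d((3, -8), (-4, 7)) = 16.5529
d((3, -8), (-1, 6)) = 14.5602
d((3, -8), (-10, -9)) = 13.0384
d((-10, 5), (-4, 7)) = 6.3246
d((-10, 5), (-1, 6)) = 9.0554
d((-10, 5), (-10, -9)) = 14.0
d((-4, 7), (-1, 6)) = 3.1623 <-- minimum
d((-4, 7), (-10, -9)) = 17.088
d((-1, 6), (-10, -9)) = 17.4929

Closest pair: (-4, 7) and (-1, 6) with distance 3.1623

The closest pair is (-4, 7) and (-1, 6) with Euclidean distance 3.1623. For 5 points, brute-force pairwise comparison is shown above. For large n, the divide-and-conquer algorithm (sort by x, recurse on halves, check the dividing strip) achieves O(n log n).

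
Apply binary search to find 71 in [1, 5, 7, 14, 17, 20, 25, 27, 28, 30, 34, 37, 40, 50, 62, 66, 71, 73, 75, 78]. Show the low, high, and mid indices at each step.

Binary search for 71 in [1, 5, 7, 14, 17, 20, 25, 27, 28, 30, 34, 37, 40, 50, 62, 66, 71, 73, 75, 78]:

lo=0, hi=19, mid=9, arr[mid]=30 -> 30 < 71, search right half
lo=10, hi=19, mid=14, arr[mid]=62 -> 62 < 71, search right half
lo=15, hi=19, mid=17, arr[mid]=73 -> 73 > 71, search left half
lo=15, hi=16, mid=15, arr[mid]=66 -> 66 < 71, search right half
lo=16, hi=16, mid=16, arr[mid]=71 -> Found target at index 16!

Binary search finds 71 at index 16 after 5 comparisons. The search repeatedly halves the search space by comparing with the middle element.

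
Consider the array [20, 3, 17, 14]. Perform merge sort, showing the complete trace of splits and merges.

Merge sort trace:

Split: [20, 3, 17, 14] -> [20, 3] and [17, 14]
  Split: [20, 3] -> [20] and [3]
  Merge: [20] + [3] -> [3, 20]
  Split: [17, 14] -> [17] and [14]
  Merge: [17] + [14] -> [14, 17]
Merge: [3, 20] + [14, 17] -> [3, 14, 17, 20]

Final sorted array: [3, 14, 17, 20]

The merge sort proceeds by recursively splitting the array and merging sorted halves.
After all merges, the sorted array is [3, 14, 17, 20].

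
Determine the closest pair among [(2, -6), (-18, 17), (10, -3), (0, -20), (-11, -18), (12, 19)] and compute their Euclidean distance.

Computing all pairwise distances among 6 points:

d((2, -6), (-18, 17)) = 30.4795
d((2, -6), (10, -3)) = 8.544 <-- minimum
d((2, -6), (0, -20)) = 14.1421
d((2, -6), (-11, -18)) = 17.6918
d((2, -6), (12, 19)) = 26.9258
d((-18, 17), (10, -3)) = 34.4093
d((-18, 17), (0, -20)) = 41.1461
d((-18, 17), (-11, -18)) = 35.6931
d((-18, 17), (12, 19)) = 30.0666
d((10, -3), (0, -20)) = 19.7231
d((10, -3), (-11, -18)) = 25.807
d((10, -3), (12, 19)) = 22.0907
d((0, -20), (-11, -18)) = 11.1803
d((0, -20), (12, 19)) = 40.8044
d((-11, -18), (12, 19)) = 43.566

Closest pair: (2, -6) and (10, -3) with distance 8.544

The closest pair is (2, -6) and (10, -3) with Euclidean distance 8.544. For 6 points, brute-force pairwise comparison is shown above. For large n, the divide-and-conquer algorithm (sort by x, recurse on halves, check the dividing strip) achieves O(n log n).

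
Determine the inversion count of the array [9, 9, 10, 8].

Finding inversions in [9, 9, 10, 8]:

(0, 3): arr[0]=9 > arr[3]=8
(1, 3): arr[1]=9 > arr[3]=8
(2, 3): arr[2]=10 > arr[3]=8

Total inversions: 3

The array has 3 inversion(s): (0,3), (1,3), (2,3). Each pair (i,j) satisfies i < j and arr[i] > arr[j].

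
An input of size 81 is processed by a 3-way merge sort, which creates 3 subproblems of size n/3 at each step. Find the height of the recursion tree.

For divide and conquer with division factor 3:

Problem sizes at each level:
Level 0: 81
Level 1: 27
Level 2: 9
Level 3: 3
Level 4: 1

The root is level 0 and the size-1 base case is level 4 (the tree spans levels 0 through 4, i.e. 5 levels counting the root), so the depth is the number of divisions: log_3(81) = 4

The recursion tree depth is log_3(81) = 4. At each level, the problem size is divided by 3, so it takes 4 divisions to reduce to a base case of size 1. The algorithm makes 3 recursive calls at each level.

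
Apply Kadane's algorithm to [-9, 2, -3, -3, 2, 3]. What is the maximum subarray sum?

Using Kadane's algorithm on [-9, 2, -3, -3, 2, 3]:

Scanning through the array:
Position 1 (value 2): max_ending_here = 2, max_so_far = 2
Position 2 (value -3): max_ending_here = -1, max_so_far = 2
Position 3 (value -3): max_ending_here = -3, max_so_far = 2
Position 4 (value 2): max_ending_here = 2, max_so_far = 2
Position 5 (value 3): max_ending_here = 5, max_so_far = 5

Maximum subarray: [2, 3]
Maximum sum: 5

The maximum subarray is [2, 3] with sum 5. This subarray runs from index 4 to index 5.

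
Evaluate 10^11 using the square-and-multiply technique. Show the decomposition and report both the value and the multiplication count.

Computing 10^11 by squaring (build up from 10^1; each line after the first costs one multiplication):

10^1 = 10
10^2 = (10^1)^2 = 10^2 = 100
10^4 = (10^2)^2 = 100^2 = 10000
10^5 = 10 * 10^4 = 10 * 10000 = 100000
10^10 = (10^5)^2 = 100000^2 = 10000000000
10^11 = 10 * 10^10 = 10 * 10000000000 = 100000000000

Result: 100000000000
Multiplications needed: 5 (5 lines after 10^1)

10^11 = 100000000000. Using exponentiation by squaring, this requires 5 multiplications. The key idea: if the exponent is even, square the half-power; if odd, multiply by the base once.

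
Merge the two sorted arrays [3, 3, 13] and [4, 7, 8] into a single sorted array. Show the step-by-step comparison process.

Merging process:

Compare 3 vs 4: take 3 from left. Merged: [3]
Compare 3 vs 4: take 3 from left. Merged: [3, 3]
Compare 13 vs 4: take 4 from right. Merged: [3, 3, 4]
Compare 13 vs 7: take 7 from right. Merged: [3, 3, 4, 7]
Compare 13 vs 8: take 8 from right. Merged: [3, 3, 4, 7, 8]
Append remaining from left: [13]. Merged: [3, 3, 4, 7, 8, 13]

Final merged array: [3, 3, 4, 7, 8, 13]
Total comparisons: 5

The merged array is [3, 3, 4, 7, 8, 13], requiring 5 comparisons. The merge step runs in O(n) time where n is the total number of elements.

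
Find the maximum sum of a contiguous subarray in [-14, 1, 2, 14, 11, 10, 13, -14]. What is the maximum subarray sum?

Using Kadane's algorithm on [-14, 1, 2, 14, 11, 10, 13, -14]:

Scanning through the array:
Position 1 (value 1): max_ending_here = 1, max_so_far = 1
Position 2 (value 2): max_ending_here = 3, max_so_far = 3
Position 3 (value 14): max_ending_here = 17, max_so_far = 17
Position 4 (value 11): max_ending_here = 28, max_so_far = 28
Position 5 (value 10): max_ending_here = 38, max_so_far = 38
Position 6 (value 13): max_ending_here = 51, max_so_far = 51
Position 7 (value -14): max_ending_here = 37, max_so_far = 51

Maximum subarray: [1, 2, 14, 11, 10, 13]
Maximum sum: 51

The maximum subarray is [1, 2, 14, 11, 10, 13] with sum 51. This subarray runs from index 1 to index 6.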